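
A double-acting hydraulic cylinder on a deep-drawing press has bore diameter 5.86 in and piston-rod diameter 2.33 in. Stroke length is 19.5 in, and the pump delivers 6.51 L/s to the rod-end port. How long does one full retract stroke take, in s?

Rod-side annular area A_ann = π/4 × (5.86² − 2.33²) = 22.71 in^2
Swept volume V = A × L; t = V / Q = A·L / Q

t ≈ 1.11 s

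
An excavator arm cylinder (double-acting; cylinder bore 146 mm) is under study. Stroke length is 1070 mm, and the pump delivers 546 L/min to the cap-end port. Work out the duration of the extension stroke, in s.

t ≈ 1.97 s

Cap-side area A_cap = π/4 × (146 mm)² = 16740 mm^2
Swept volume V = A × L; t = V / Q = A·L / Q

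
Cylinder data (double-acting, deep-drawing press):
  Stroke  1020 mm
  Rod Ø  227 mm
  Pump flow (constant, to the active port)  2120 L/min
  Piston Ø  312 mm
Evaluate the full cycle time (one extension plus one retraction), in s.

t ≈ 3.25 s

Cap-side area A_cap = π/4 × (312 mm)² = 76450 mm^2
Rod-side annular area A_ann = π/4 × (312² − 227²) = 35980 mm^2
t_ext = A_cap·L/Q = 2.207 s
t_ret = A_ann·L/Q = 1.039 s
t_cycle = t_ext + t_ret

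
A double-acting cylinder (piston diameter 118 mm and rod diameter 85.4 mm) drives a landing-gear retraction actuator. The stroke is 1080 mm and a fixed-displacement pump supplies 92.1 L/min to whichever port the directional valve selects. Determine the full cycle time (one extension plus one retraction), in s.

Cap-side area A_cap = π/4 × (118 mm)² = 10940 mm^2
Rod-side annular area A_ann = π/4 × (118² − 85.4²) = 5208 mm^2
t_ext = A_cap·L/Q = 7.694 s
t_ret = A_ann·L/Q = 3.664 s
t_cycle = t_ext + t_ret

t ≈ 11.4 s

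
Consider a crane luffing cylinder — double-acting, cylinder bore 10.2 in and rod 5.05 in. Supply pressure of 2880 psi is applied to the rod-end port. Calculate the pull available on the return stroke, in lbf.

Rod-side annular area A_ann = π/4 × (10.2² − 5.05²) = 61.68 in^2
On retraction the pressure acts on the annular area (bore minus rod).
F = P × A_ann

F ≈ 1.78e5 lbf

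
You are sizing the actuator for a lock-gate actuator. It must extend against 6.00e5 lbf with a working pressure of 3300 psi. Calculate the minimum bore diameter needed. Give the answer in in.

D ≈ 15.2 in

Extension force acts on the full piston face: F = P × (π/4)D².
D = √(4F / (πP)) = √(4 × 6.00e5 lbf / (π × 3300 psi))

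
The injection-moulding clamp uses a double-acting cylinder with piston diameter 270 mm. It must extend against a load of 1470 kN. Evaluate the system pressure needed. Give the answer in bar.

P ≈ 257 bar

Cap-side area A_cap = π/4 × (270 mm)² = 57260 mm^2
P = F / A = 1470 kN / A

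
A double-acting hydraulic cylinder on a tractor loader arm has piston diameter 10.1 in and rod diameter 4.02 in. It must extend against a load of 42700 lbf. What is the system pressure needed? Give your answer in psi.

Cap-side area A_cap = π/4 × (10.1 in)² = 80.12 in^2
P = F / A = 42700 lbf / A

P ≈ 533 psi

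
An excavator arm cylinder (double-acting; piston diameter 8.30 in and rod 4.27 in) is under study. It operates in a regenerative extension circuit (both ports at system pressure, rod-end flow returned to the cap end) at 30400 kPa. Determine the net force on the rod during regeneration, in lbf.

With equal pressure on both faces, forces on the annular region cancel; the net push is pressure × rod cross-section.
Rod cross-section A_rod = π/4 × (4.27 in)² = 14.32 in^2
F = P × A_rod

F ≈ 63100 lbf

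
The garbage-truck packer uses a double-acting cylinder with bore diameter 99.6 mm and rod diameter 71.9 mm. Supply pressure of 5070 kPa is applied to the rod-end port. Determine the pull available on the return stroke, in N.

Rod-side annular area A_ann = π/4 × (99.6² − 71.9²) = 3731 mm^2
On retraction the pressure acts on the annular area (bore minus rod).
F = P × A_ann

F ≈ 18900 N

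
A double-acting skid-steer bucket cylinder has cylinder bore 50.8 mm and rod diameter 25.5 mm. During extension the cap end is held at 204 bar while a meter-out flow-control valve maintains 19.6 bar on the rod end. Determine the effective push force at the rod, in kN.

F ≈ 38.4 kN

Cap-side area A_cap = π/4 × (50.8 mm)² = 2027 mm^2
Rod-side annular area A_ann = π/4 × (50.8² − 25.5²) = 1516 mm^2
Net thrust = P_cap·A_cap − P_rod·A_ann = 41.35 kN − 2.972 kN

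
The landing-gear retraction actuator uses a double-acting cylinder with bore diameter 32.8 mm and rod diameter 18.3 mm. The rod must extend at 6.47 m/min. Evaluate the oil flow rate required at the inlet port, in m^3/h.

Q ≈ 0.328 m^3/h

Cap-side area A_cap = π/4 × (32.8 mm)² = 845.0 mm^2
Q = A × v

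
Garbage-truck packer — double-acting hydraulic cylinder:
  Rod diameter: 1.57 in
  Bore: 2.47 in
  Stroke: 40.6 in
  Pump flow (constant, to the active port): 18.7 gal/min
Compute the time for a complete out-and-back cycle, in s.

Cap-side area A_cap = π/4 × (2.47 in)² = 4.792 in^2
Rod-side annular area A_ann = π/4 × (2.47² − 1.57²) = 2.856 in^2
t_ext = A_cap·L/Q = 2.702 s
t_ret = A_ann·L/Q = 1.610 s
t_cycle = t_ext + t_ret

t ≈ 4.31 s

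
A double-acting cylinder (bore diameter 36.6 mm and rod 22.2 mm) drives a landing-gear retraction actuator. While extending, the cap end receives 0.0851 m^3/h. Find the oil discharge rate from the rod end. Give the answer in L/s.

Q_out ≈ 0.0149 L/s

Cap-side area A_cap = π/4 × (36.6 mm)² = 1052 mm^2
Rod-side annular area A_ann = π/4 × (36.6² − 22.2²) = 665.0 mm^2
Piston speed v = Q_in/A_cap; rod-end outflow Q_out = v × A_ann = Q_in × A_ann/A_cap.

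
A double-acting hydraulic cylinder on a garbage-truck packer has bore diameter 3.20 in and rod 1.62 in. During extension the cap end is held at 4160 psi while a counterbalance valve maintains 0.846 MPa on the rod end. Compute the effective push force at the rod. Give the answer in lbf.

Cap-side area A_cap = π/4 × (3.20 in)² = 8.042 in^2
Rod-side annular area A_ann = π/4 × (3.20² − 1.62²) = 5.981 in^2
Net thrust = P_cap·A_cap − P_rod·A_ann = 33460 lbf − 733.9 lbf

F ≈ 32700 lbf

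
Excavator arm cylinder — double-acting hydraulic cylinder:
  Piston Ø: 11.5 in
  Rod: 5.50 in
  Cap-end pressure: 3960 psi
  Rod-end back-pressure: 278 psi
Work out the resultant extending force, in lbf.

Cap-side area A_cap = π/4 × (11.5 in)² = 103.9 in^2
Rod-side annular area A_ann = π/4 × (11.5² − 5.50²) = 80.11 in^2
Net thrust = P_cap·A_cap − P_rod·A_ann = 4.113e5 lbf − 22270 lbf

F ≈ 3.89e5 lbf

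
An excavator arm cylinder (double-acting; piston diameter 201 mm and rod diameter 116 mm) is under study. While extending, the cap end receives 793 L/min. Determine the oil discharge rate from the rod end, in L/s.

Cap-side area A_cap = π/4 × (201 mm)² = 31730 mm^2
Rod-side annular area A_ann = π/4 × (201² − 116²) = 21160 mm^2
Piston speed v = Q_in/A_cap; rod-end outflow Q_out = v × A_ann = Q_in × A_ann/A_cap.

Q_out ≈ 8.81 L/s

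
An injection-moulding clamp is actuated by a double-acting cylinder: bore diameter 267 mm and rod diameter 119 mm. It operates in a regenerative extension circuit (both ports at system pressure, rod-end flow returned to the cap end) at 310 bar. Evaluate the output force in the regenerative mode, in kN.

F ≈ 345 kN

With equal pressure on both faces, forces on the annular region cancel; the net push is pressure × rod cross-section.
Rod cross-section A_rod = π/4 × (119 mm)² = 11120 mm^2
F = P × A_rod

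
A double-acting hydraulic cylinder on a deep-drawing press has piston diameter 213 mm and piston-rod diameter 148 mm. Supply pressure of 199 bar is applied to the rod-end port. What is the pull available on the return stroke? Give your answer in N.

F ≈ 3.67e5 N

Rod-side annular area A_ann = π/4 × (213² − 148²) = 18430 mm^2
On retraction the pressure acts on the annular area (bore minus rod).
F = P × A_ann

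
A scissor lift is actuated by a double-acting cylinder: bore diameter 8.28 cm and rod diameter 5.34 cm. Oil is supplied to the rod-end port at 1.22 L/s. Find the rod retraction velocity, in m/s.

v ≈ 0.388 m/s

Rod-side annular area A_ann = π/4 × (8.28² − 5.34²) = 31.45 cm^2
Flow into the rod-end port fills the annular volume.
v = Q / A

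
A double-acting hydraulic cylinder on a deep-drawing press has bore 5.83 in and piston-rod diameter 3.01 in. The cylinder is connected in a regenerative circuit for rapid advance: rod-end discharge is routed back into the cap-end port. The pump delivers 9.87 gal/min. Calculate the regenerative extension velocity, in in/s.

In regeneration the rod-end outflow joins the pump flow into the cap end, so the net volume the pump must supply per unit advance equals the rod cross-section area.
Rod cross-section A_rod = π/4 × (3.01 in)² = 7.116 in^2
v = Q_pump / A_rod

v ≈ 5.34 in/s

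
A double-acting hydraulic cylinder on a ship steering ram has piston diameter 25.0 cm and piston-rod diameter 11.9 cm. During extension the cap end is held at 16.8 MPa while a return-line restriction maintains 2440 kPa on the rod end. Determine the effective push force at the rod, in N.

F ≈ 7.32e5 N

Cap-side area A_cap = π/4 × (25.0 cm)² = 490.9 cm^2
Rod-side annular area A_ann = π/4 × (25.0² − 11.9²) = 379.7 cm^2
Net thrust = P_cap·A_cap − P_rod·A_ann = 8.247e5 N − 92640 N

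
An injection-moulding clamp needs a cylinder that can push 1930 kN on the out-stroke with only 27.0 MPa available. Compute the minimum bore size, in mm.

D ≈ 302 mm

Extension force acts on the full piston face: F = P × (π/4)D².
D = √(4F / (πP)) = √(4 × 1930 kN / (π × 27.0 MPa))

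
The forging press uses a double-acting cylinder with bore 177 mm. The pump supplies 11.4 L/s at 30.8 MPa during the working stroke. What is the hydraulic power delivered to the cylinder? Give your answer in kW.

W ≈ 351 kW

Hydraulic power = P × Q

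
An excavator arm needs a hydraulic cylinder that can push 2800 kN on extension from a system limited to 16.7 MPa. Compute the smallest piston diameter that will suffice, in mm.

Extension force acts on the full piston face: F = P × (π/4)D².
D = √(4F / (πP)) = √(4 × 2800 kN / (π × 16.7 MPa))

D ≈ 462 mm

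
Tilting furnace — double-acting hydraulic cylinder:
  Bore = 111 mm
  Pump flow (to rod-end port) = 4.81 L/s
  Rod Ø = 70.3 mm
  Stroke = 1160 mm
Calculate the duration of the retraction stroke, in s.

Rod-side annular area A_ann = π/4 × (111² − 70.3²) = 5795 mm^2
Swept volume V = A × L; t = V / Q = A·L / Q

t ≈ 1.40 s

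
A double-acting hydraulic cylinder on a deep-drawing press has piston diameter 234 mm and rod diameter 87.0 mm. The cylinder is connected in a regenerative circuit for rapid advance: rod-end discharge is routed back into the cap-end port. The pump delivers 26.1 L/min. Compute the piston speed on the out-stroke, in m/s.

In regeneration the rod-end outflow joins the pump flow into the cap end, so the net volume the pump must supply per unit advance equals the rod cross-section area.
Rod cross-section A_rod = π/4 × (87.0 mm)² = 5945 mm^2
v = Q_pump / A_rod

v ≈ 0.0732 m/s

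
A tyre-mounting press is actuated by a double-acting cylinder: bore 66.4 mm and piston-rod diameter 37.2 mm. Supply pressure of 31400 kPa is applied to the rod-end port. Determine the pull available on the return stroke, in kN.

Rod-side annular area A_ann = π/4 × (66.4² − 37.2²) = 2376 mm^2
On retraction the pressure acts on the annular area (bore minus rod).
F = P × A_ann

F ≈ 74.6 kN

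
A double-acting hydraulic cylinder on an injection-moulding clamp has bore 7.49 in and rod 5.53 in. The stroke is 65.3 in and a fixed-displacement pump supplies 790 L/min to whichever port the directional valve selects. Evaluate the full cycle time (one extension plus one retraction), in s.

t ≈ 5.21 s

Cap-side area A_cap = π/4 × (7.49 in)² = 44.06 in^2
Rod-side annular area A_ann = π/4 × (7.49² − 5.53²) = 20.04 in^2
t_ext = A_cap·L/Q = 3.581 s
t_ret = A_ann·L/Q = 1.629 s
t_cycle = t_ext + t_ret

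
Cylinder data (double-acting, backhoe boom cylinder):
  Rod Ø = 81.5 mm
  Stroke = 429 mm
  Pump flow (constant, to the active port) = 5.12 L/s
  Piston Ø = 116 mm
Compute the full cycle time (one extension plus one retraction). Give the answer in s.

Cap-side area A_cap = π/4 × (116 mm)² = 10570 mm^2
Rod-side annular area A_ann = π/4 × (116² − 81.5²) = 5352 mm^2
t_ext = A_cap·L/Q = 0.8855 s
t_ret = A_ann·L/Q = 0.4484 s
t_cycle = t_ext + t_ret

t ≈ 1.33 s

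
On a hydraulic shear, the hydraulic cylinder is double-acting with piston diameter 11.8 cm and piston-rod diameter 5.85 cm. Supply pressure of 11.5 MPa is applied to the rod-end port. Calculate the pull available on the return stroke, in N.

F ≈ 94900 N

Rod-side annular area A_ann = π/4 × (11.8² − 5.85²) = 82.48 cm^2
On retraction the pressure acts on the annular area (bore minus rod).
F = P × A_ann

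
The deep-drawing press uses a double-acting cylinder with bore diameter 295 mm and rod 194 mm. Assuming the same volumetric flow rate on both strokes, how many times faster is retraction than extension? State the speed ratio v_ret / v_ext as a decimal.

v_ret/v_ext ≈ 1.76

Cap-side area A_cap = π/4 × (295 mm)² = 68350 mm^2
Rod-side annular area A_ann = π/4 × (295² − 194²) = 38790 mm^2
For equal Q, v ∝ 1/A, so v_ret/v_ext = A_cap/A_ann.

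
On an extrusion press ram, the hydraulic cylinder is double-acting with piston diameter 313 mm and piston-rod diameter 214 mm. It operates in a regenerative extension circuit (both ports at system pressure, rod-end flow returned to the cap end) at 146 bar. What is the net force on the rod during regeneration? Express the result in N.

F ≈ 5.25e5 N

With equal pressure on both faces, forces on the annular region cancel; the net push is pressure × rod cross-section.
Rod cross-section A_rod = π/4 × (214 mm)² = 35970 mm^2
F = P × A_rod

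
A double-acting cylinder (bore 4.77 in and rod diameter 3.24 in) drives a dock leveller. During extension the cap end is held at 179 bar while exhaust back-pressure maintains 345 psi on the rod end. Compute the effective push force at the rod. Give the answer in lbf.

Cap-side area A_cap = π/4 × (4.77 in)² = 17.87 in^2
Rod-side annular area A_ann = π/4 × (4.77² − 3.24²) = 9.625 in^2
Net thrust = P_cap·A_cap − P_rod·A_ann = 46390 lbf − 3321 lbf

F ≈ 43100 lbf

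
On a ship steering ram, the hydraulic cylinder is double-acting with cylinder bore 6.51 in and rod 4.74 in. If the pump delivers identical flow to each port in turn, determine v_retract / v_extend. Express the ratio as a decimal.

Cap-side area A_cap = π/4 × (6.51 in)² = 33.29 in^2
Rod-side annular area A_ann = π/4 × (6.51² − 4.74²) = 15.64 in^2
For equal Q, v ∝ 1/A, so v_ret/v_ext = A_cap/A_ann.

v_ret/v_ext ≈ 2.13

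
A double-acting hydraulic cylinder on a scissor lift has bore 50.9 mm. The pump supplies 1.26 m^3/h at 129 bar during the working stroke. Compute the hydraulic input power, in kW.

Hydraulic power = P × Q

W ≈ 4.51 kW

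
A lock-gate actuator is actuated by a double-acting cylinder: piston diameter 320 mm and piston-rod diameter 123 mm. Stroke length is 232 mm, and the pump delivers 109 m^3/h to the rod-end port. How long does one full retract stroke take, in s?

t ≈ 0.525 s

Rod-side annular area A_ann = π/4 × (320² − 123²) = 68540 mm^2
Swept volume V = A × L; t = V / Q = A·L / Q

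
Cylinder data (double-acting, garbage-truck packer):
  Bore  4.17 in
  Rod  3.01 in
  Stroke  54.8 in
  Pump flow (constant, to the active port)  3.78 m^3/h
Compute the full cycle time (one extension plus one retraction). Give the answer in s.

Cap-side area A_cap = π/4 × (4.17 in)² = 13.66 in^2
Rod-side annular area A_ann = π/4 × (4.17² − 3.01²) = 6.541 in^2
t_ext = A_cap·L/Q = 11.68 s
t_ret = A_ann·L/Q = 5.595 s
t_cycle = t_ext + t_ret

t ≈ 17.3 s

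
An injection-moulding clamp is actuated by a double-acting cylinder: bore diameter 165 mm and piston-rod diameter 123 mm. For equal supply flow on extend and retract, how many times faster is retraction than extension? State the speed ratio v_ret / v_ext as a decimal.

v_ret/v_ext ≈ 2.25

Cap-side area A_cap = π/4 × (165 mm)² = 21380 mm^2
Rod-side annular area A_ann = π/4 × (165² − 123²) = 9500 mm^2
For equal Q, v ∝ 1/A, so v_ret/v_ext = A_cap/A_ann.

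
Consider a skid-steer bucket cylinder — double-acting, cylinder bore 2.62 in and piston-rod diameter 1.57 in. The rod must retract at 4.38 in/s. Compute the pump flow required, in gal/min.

Q ≈ 3.93 gal/min

Rod-side annular area A_ann = π/4 × (2.62² − 1.57²) = 3.455 in^2
Q = A × v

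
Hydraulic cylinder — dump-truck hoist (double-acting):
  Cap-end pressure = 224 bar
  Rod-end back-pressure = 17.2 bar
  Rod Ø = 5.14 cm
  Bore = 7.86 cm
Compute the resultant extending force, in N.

Cap-side area A_cap = π/4 × (7.86 cm)² = 48.52 cm^2
Rod-side annular area A_ann = π/4 × (7.86² − 5.14²) = 27.77 cm^2
Net thrust = P_cap·A_cap − P_rod·A_ann = 1.087e5 N − 4777 N

F ≈ 1.04e5 N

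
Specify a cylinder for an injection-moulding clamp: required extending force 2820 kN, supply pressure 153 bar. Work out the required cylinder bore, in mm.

Extension force acts on the full piston face: F = P × (π/4)D².
D = √(4F / (πP)) = √(4 × 2820 kN / (π × 153 bar))

D ≈ 484 mm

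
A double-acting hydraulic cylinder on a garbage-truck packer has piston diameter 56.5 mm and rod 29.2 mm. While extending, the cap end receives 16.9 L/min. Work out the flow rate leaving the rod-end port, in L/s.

Q_out ≈ 0.206 L/s

Cap-side area A_cap = π/4 × (56.5 mm)² = 2507 mm^2
Rod-side annular area A_ann = π/4 × (56.5² − 29.2²) = 1838 mm^2
Piston speed v = Q_in/A_cap; rod-end outflow Q_out = v × A_ann = Q_in × A_ann/A_cap.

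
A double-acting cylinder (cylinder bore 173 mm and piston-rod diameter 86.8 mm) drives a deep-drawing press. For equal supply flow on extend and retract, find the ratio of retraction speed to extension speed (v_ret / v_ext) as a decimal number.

v_ret/v_ext ≈ 1.34

Cap-side area A_cap = π/4 × (173 mm)² = 23510 mm^2
Rod-side annular area A_ann = π/4 × (173² − 86.8²) = 17590 mm^2
For equal Q, v ∝ 1/A, so v_ret/v_ext = A_cap/A_ann.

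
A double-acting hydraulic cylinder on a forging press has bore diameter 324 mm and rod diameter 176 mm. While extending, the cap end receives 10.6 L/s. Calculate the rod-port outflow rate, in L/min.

Q_out ≈ 448 L/min

Cap-side area A_cap = π/4 × (324 mm)² = 82450 mm^2
Rod-side annular area A_ann = π/4 × (324² − 176²) = 58120 mm^2
Piston speed v = Q_in/A_cap; rod-end outflow Q_out = v × A_ann = Q_in × A_ann/A_cap.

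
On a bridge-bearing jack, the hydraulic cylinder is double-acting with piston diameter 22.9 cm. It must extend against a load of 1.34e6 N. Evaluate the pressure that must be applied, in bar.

Cap-side area A_cap = π/4 × (22.9 cm)² = 411.9 cm^2
P = F / A = 1.34e6 N / A

P ≈ 325 bar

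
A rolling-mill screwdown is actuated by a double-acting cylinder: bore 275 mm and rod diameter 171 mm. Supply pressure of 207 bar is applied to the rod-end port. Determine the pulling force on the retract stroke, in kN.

F ≈ 754 kN

Rod-side annular area A_ann = π/4 × (275² − 171²) = 36430 mm^2
On retraction the pressure acts on the annular area (bore minus rod).
F = P × A_ann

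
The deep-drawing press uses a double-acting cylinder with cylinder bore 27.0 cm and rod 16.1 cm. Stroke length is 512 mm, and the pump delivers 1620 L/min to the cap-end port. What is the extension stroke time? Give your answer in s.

Cap-side area A_cap = π/4 × (27.0 cm)² = 572.6 cm^2
Swept volume V = A × L; t = V / Q = A·L / Q

t ≈ 1.09 s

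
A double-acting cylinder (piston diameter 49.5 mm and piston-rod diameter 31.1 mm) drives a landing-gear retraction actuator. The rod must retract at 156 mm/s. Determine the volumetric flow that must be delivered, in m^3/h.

Q ≈ 0.654 m^3/h

Rod-side annular area A_ann = π/4 × (49.5² − 31.1²) = 1165 mm^2
Q = A × v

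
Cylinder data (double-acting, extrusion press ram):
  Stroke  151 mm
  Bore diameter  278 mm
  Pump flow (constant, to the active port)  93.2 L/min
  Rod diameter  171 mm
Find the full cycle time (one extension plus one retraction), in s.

t ≈ 9.57 s

Cap-side area A_cap = π/4 × (278 mm)² = 60700 mm^2
Rod-side annular area A_ann = π/4 × (278² − 171²) = 37730 mm^2
t_ext = A_cap·L/Q = 5.901 s
t_ret = A_ann·L/Q = 3.668 s
t_cycle = t_ext + t_ret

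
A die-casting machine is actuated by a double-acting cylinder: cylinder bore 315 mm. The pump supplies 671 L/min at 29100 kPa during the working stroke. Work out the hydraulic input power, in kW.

W ≈ 325 kW

Hydraulic power = P × Q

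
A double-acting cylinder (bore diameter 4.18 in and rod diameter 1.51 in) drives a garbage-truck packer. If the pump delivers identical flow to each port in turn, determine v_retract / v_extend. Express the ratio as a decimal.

Cap-side area A_cap = π/4 × (4.18 in)² = 13.72 in^2
Rod-side annular area A_ann = π/4 × (4.18² − 1.51²) = 11.93 in^2
For equal Q, v ∝ 1/A, so v_ret/v_ext = A_cap/A_ann.

v_ret/v_ext ≈ 1.15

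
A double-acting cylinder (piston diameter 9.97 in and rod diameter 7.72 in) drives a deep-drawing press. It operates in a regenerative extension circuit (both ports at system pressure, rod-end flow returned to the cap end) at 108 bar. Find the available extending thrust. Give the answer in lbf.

F ≈ 73300 lbf

With equal pressure on both faces, forces on the annular region cancel; the net push is pressure × rod cross-section.
Rod cross-section A_rod = π/4 × (7.72 in)² = 46.81 in^2
F = P × A_rod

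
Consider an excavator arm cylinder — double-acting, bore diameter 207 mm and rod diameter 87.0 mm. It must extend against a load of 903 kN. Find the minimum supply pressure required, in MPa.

P ≈ 26.8 MPa

Cap-side area A_cap = π/4 × (207 mm)² = 33650 mm^2
P = F / A = 903 kN / A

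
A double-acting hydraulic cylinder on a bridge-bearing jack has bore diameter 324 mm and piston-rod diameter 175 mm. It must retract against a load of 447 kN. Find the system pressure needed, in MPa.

P ≈ 7.65 MPa

Rod-side annular area A_ann = π/4 × (324² − 175²) = 58400 mm^2
Retraction: pressure acts on the annular area.
P = F / A = 447 kN / A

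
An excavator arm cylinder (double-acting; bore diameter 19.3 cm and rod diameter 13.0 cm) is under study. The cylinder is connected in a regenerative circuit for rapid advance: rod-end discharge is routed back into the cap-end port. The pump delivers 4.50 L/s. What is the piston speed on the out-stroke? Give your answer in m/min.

v ≈ 20.3 m/min

In regeneration the rod-end outflow joins the pump flow into the cap end, so the net volume the pump must supply per unit advance equals the rod cross-section area.
Rod cross-section A_rod = π/4 × (13.0 cm)² = 132.7 cm^2
v = Q_pump / A_rod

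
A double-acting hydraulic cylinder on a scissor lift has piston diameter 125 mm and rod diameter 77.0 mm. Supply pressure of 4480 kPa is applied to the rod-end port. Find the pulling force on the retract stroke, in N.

Rod-side annular area A_ann = π/4 × (125² − 77.0²) = 7615 mm^2
On retraction the pressure acts on the annular area (bore minus rod).
F = P × A_ann

F ≈ 34100 N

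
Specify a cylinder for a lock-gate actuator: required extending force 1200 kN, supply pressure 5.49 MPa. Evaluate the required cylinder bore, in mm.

Extension force acts on the full piston face: F = P × (π/4)D².
D = √(4F / (πP)) = √(4 × 1200 kN / (π × 5.49 MPa))

D ≈ 528 mm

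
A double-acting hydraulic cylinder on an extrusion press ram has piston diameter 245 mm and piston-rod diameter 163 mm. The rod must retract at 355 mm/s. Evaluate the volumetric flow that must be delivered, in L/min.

Q ≈ 560 L/min

Rod-side annular area A_ann = π/4 × (245² − 163²) = 26280 mm^2
Q = A × v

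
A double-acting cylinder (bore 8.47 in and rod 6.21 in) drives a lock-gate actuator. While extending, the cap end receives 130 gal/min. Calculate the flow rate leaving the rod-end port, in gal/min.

Cap-side area A_cap = π/4 × (8.47 in)² = 56.35 in^2
Rod-side annular area A_ann = π/4 × (8.47² − 6.21²) = 26.06 in^2
Piston speed v = Q_in/A_cap; rod-end outflow Q_out = v × A_ann = Q_in × A_ann/A_cap.

Q_out ≈ 60.1 gal/min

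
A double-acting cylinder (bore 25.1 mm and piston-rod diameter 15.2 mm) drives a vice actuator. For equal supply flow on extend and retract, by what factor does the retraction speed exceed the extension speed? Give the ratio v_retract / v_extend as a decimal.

Cap-side area A_cap = π/4 × (25.1 mm)² = 494.8 mm^2
Rod-side annular area A_ann = π/4 × (25.1² − 15.2²) = 313.4 mm^2
For equal Q, v ∝ 1/A, so v_ret/v_ext = A_cap/A_ann.

v_ret/v_ext ≈ 1.58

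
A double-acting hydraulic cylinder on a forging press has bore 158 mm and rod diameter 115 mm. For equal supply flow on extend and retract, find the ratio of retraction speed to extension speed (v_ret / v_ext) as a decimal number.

v_ret/v_ext ≈ 2.13

Cap-side area A_cap = π/4 × (158 mm)² = 19610 mm^2
Rod-side annular area A_ann = π/4 × (158² − 115²) = 9220 mm^2
For equal Q, v ∝ 1/A, so v_ret/v_ext = A_cap/A_ann.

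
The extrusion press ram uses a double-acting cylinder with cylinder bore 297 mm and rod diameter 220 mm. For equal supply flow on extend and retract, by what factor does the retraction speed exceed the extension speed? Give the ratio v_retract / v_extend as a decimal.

v_ret/v_ext ≈ 2.22

Cap-side area A_cap = π/4 × (297 mm)² = 69280 mm^2
Rod-side annular area A_ann = π/4 × (297² − 220²) = 31270 mm^2
For equal Q, v ∝ 1/A, so v_ret/v_ext = A_cap/A_ann.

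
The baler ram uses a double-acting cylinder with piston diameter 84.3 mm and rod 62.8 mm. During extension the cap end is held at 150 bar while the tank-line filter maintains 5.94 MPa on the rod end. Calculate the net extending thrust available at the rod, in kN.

F ≈ 69.0 kN

Cap-side area A_cap = π/4 × (84.3 mm)² = 5581 mm^2
Rod-side annular area A_ann = π/4 × (84.3² − 62.8²) = 2484 mm^2
Net thrust = P_cap·A_cap − P_rod·A_ann = 83.72 kN − 14.75 kN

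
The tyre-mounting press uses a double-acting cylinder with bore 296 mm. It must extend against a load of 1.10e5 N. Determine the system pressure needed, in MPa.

Cap-side area A_cap = π/4 × (296 mm)² = 68810 mm^2
P = F / A = 1.10e5 N / A

P ≈ 1.60 MPa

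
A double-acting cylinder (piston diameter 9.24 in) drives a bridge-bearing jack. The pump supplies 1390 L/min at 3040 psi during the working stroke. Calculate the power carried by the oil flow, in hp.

W ≈ 651 hp

Hydraulic power = P × Q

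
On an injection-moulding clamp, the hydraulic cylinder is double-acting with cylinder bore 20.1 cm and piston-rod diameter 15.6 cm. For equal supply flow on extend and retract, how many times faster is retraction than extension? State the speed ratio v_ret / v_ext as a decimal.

v_ret/v_ext ≈ 2.51

Cap-side area A_cap = π/4 × (20.1 cm)² = 317.3 cm^2
Rod-side annular area A_ann = π/4 × (20.1² − 15.6²) = 126.2 cm^2
For equal Q, v ∝ 1/A, so v_ret/v_ext = A_cap/A_ann.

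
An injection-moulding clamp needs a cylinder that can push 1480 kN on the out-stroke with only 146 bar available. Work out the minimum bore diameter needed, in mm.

Extension force acts on the full piston face: F = P × (π/4)D².
D = √(4F / (πP)) = √(4 × 1480 kN / (π × 146 bar))

D ≈ 359 mm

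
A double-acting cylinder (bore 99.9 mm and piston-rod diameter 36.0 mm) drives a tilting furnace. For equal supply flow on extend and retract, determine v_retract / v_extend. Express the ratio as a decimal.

Cap-side area A_cap = π/4 × (99.9 mm)² = 7838 mm^2
Rod-side annular area A_ann = π/4 × (99.9² − 36.0²) = 6820 mm^2
For equal Q, v ∝ 1/A, so v_ret/v_ext = A_cap/A_ann.

v_ret/v_ext ≈ 1.15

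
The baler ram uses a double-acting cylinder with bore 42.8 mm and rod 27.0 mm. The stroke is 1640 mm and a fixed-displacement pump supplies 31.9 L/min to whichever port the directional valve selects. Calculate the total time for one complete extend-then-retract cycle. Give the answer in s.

Cap-side area A_cap = π/4 × (42.8 mm)² = 1439 mm^2
Rod-side annular area A_ann = π/4 × (42.8² − 27.0²) = 866.2 mm^2
t_ext = A_cap·L/Q = 4.438 s
t_ret = A_ann·L/Q = 2.672 s
t_cycle = t_ext + t_ret

t ≈ 7.11 s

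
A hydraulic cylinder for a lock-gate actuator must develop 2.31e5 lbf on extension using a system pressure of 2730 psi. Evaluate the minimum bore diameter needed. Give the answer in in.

Extension force acts on the full piston face: F = P × (π/4)D².
D = √(4F / (πP)) = √(4 × 2.31e5 lbf / (π × 2730 psi))

D ≈ 10.4 in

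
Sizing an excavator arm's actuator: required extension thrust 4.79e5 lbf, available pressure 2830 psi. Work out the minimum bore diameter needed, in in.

D ≈ 14.7 in

Extension force acts on the full piston face: F = P × (π/4)D².
D = √(4F / (πP)) = √(4 × 4.79e5 lbf / (π × 2830 psi))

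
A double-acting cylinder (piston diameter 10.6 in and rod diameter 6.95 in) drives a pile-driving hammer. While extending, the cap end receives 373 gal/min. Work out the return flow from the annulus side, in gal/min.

Q_out ≈ 213 gal/min

Cap-side area A_cap = π/4 × (10.6 in)² = 88.25 in^2
Rod-side annular area A_ann = π/4 × (10.6² − 6.95²) = 50.31 in^2
Piston speed v = Q_in/A_cap; rod-end outflow Q_out = v × A_ann = Q_in × A_ann/A_cap.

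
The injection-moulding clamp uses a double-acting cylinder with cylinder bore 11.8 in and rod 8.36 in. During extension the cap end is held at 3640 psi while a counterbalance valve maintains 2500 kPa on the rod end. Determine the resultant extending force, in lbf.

Cap-side area A_cap = π/4 × (11.8 in)² = 109.4 in^2
Rod-side annular area A_ann = π/4 × (11.8² − 8.36²) = 54.47 in^2
Net thrust = P_cap·A_cap − P_rod·A_ann = 3.981e5 lbf − 19750 lbf

F ≈ 3.78e5 lbf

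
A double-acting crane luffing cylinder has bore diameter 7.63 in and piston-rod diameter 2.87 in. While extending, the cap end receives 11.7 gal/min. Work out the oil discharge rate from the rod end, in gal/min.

Cap-side area A_cap = π/4 × (7.63 in)² = 45.72 in^2
Rod-side annular area A_ann = π/4 × (7.63² − 2.87²) = 39.25 in^2
Piston speed v = Q_in/A_cap; rod-end outflow Q_out = v × A_ann = Q_in × A_ann/A_cap.

Q_out ≈ 10.0 gal/min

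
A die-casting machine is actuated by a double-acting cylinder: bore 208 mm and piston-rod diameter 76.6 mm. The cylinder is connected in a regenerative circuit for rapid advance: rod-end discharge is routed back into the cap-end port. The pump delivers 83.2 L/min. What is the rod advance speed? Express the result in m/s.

v ≈ 0.301 m/s

In regeneration the rod-end outflow joins the pump flow into the cap end, so the net volume the pump must supply per unit advance equals the rod cross-section area.
Rod cross-section A_rod = π/4 × (76.6 mm)² = 4608 mm^2
v = Q_pump / A_rod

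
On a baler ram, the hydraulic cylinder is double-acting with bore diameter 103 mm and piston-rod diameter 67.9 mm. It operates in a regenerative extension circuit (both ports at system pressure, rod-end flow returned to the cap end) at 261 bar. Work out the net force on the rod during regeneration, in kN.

F ≈ 94.5 kN

With equal pressure on both faces, forces on the annular region cancel; the net push is pressure × rod cross-section.
Rod cross-section A_rod = π/4 × (67.9 mm)² = 3621 mm^2
F = P × A_rod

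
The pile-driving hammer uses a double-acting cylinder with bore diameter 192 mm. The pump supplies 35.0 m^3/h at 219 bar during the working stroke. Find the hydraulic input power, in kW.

W ≈ 213 kW

Hydraulic power = P × Q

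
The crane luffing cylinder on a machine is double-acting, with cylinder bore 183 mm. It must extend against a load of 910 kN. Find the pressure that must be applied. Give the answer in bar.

P ≈ 346 bar

Cap-side area A_cap = π/4 × (183 mm)² = 26300 mm^2
P = F / A = 910 kN / A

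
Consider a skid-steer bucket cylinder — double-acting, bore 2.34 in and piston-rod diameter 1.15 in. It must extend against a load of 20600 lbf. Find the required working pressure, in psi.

P ≈ 4790 psi

Cap-side area A_cap = π/4 × (2.34 in)² = 4.301 in^2
P = F / A = 20600 lbf / A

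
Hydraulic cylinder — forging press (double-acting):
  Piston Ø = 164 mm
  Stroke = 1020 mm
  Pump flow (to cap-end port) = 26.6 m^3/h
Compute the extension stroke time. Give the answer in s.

t ≈ 2.92 s

Cap-side area A_cap = π/4 × (164 mm)² = 21120 mm^2
Swept volume V = A × L; t = V / Q = A·L / Q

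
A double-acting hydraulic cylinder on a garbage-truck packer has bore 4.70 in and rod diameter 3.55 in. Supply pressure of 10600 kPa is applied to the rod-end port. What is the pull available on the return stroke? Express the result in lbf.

Rod-side annular area A_ann = π/4 × (4.70² − 3.55²) = 7.451 in^2
On retraction the pressure acts on the annular area (bore minus rod).
F = P × A_ann

F ≈ 11500 lbf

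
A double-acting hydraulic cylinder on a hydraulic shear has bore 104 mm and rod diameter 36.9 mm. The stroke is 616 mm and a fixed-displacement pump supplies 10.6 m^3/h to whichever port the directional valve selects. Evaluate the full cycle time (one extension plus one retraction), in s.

Cap-side area A_cap = π/4 × (104 mm)² = 8495 mm^2
Rod-side annular area A_ann = π/4 × (104² − 36.9²) = 7425 mm^2
t_ext = A_cap·L/Q = 1.777 s
t_ret = A_ann·L/Q = 1.553 s
t_cycle = t_ext + t_ret

t ≈ 3.33 s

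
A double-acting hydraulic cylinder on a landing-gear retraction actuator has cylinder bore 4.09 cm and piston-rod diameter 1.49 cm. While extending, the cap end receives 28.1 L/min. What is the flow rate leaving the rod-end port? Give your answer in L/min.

Q_out ≈ 24.4 L/min

Cap-side area A_cap = π/4 × (4.09 cm)² = 13.14 cm^2
Rod-side annular area A_ann = π/4 × (4.09² − 1.49²) = 11.39 cm^2
Piston speed v = Q_in/A_cap; rod-end outflow Q_out = v × A_ann = Q_in × A_ann/A_cap.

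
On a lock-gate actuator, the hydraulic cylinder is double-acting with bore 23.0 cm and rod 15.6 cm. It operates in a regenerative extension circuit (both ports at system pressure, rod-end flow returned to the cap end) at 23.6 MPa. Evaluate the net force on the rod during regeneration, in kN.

With equal pressure on both faces, forces on the annular region cancel; the net push is pressure × rod cross-section.
Rod cross-section A_rod = π/4 × (15.6 cm)² = 191.1 cm^2
F = P × A_rod

F ≈ 451 kN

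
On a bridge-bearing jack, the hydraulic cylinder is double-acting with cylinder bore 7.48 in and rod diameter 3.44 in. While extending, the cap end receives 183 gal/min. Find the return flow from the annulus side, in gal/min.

Q_out ≈ 144 gal/min

Cap-side area A_cap = π/4 × (7.48 in)² = 43.94 in^2
Rod-side annular area A_ann = π/4 × (7.48² − 3.44²) = 34.65 in^2
Piston speed v = Q_in/A_cap; rod-end outflow Q_out = v × A_ann = Q_in × A_ann/A_cap.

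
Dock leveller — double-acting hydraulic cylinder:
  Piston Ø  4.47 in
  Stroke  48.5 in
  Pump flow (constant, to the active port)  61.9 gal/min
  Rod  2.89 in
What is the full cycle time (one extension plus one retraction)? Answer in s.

Cap-side area A_cap = π/4 × (4.47 in)² = 15.69 in^2
Rod-side annular area A_ann = π/4 × (4.47² − 2.89²) = 9.133 in^2
t_ext = A_cap·L/Q = 3.194 s
t_ret = A_ann·L/Q = 1.859 s
t_cycle = t_ext + t_ret

t ≈ 5.05 s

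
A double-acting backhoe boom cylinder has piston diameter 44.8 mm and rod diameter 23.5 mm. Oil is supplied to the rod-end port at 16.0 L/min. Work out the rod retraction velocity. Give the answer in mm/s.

v ≈ 233 mm/s

Rod-side annular area A_ann = π/4 × (44.8² − 23.5²) = 1143 mm^2
Flow into the rod-end port fills the annular volume.
v = Q / A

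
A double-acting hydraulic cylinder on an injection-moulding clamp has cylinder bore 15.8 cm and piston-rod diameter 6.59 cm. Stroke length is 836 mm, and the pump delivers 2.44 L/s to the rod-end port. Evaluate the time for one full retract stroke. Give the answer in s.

Rod-side annular area A_ann = π/4 × (15.8² − 6.59²) = 162.0 cm^2
Swept volume V = A × L; t = V / Q = A·L / Q

t ≈ 5.55 s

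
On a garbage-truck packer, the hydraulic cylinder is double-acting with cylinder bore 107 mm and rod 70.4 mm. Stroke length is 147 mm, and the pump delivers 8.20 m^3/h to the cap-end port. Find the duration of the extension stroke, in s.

t ≈ 0.580 s

Cap-side area A_cap = π/4 × (107 mm)² = 8992 mm^2
Swept volume V = A × L; t = V / Q = A·L / Q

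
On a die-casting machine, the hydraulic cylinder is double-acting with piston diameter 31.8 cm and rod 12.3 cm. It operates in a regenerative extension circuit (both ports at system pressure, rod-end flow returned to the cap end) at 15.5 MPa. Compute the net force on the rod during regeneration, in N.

With equal pressure on both faces, forces on the annular region cancel; the net push is pressure × rod cross-section.
Rod cross-section A_rod = π/4 × (12.3 cm)² = 118.8 cm^2
F = P × A_rod

F ≈ 1.84e5 N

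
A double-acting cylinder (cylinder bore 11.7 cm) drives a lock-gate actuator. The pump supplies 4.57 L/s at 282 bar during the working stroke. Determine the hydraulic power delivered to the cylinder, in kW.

W ≈ 129 kW

Hydraulic power = P × Q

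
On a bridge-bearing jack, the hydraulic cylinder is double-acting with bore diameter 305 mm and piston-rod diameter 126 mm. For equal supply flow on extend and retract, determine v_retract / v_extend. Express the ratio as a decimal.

v_ret/v_ext ≈ 1.21

Cap-side area A_cap = π/4 × (305 mm)² = 73060 mm^2
Rod-side annular area A_ann = π/4 × (305² − 126²) = 60590 mm^2
For equal Q, v ∝ 1/A, so v_ret/v_ext = A_cap/A_ann.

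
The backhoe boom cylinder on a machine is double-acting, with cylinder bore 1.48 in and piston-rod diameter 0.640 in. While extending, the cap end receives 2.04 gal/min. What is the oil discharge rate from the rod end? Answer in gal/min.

Q_out ≈ 1.66 gal/min

Cap-side area A_cap = π/4 × (1.48 in)² = 1.720 in^2
Rod-side annular area A_ann = π/4 × (1.48² − 0.640²) = 1.399 in^2
Piston speed v = Q_in/A_cap; rod-end outflow Q_out = v × A_ann = Q_in × A_ann/A_cap.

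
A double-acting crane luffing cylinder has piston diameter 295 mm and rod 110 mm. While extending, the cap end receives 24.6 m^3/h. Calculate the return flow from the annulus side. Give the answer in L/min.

Q_out ≈ 353 L/min

Cap-side area A_cap = π/4 × (295 mm)² = 68350 mm^2
Rod-side annular area A_ann = π/4 × (295² − 110²) = 58850 mm^2
Piston speed v = Q_in/A_cap; rod-end outflow Q_out = v × A_ann = Q_in × A_ann/A_cap.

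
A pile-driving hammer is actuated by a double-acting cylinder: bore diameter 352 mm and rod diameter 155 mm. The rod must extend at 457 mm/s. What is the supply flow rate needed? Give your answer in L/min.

Cap-side area A_cap = π/4 × (352 mm)² = 97310 mm^2
Q = A × v

Q ≈ 2670 L/min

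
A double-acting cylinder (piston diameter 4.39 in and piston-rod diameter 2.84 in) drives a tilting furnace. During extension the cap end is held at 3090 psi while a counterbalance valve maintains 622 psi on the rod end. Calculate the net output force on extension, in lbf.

F ≈ 41300 lbf

Cap-side area A_cap = π/4 × (4.39 in)² = 15.14 in^2
Rod-side annular area A_ann = π/4 × (4.39² − 2.84²) = 8.802 in^2
Net thrust = P_cap·A_cap − P_rod·A_ann = 46770 lbf − 5475 lbf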